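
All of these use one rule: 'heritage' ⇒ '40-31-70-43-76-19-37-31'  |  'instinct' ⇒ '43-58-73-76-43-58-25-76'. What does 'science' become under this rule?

73-25-43-31-58-25-31

h(#8)→40 and e(#5)→31: differences scale by 3, so n = 3·pos + 16. The formula is n = 3×(alphabet index, a=1) + 16.
Applying it to science: s=19→73, c=3→25, i=9→43, e=5→31, n=14→58, c=3→25, e=5→31.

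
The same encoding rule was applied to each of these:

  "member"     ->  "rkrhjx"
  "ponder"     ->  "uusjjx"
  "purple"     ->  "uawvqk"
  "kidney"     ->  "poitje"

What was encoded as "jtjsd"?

Shifts by position in member: pos 0: m→r (+5), pos 1: e→k (+6), pos 2: m→r (+5), pos 3: b→h (+6) — repeating every 2. The shifts repeat in a cycle of length 2: positions 0,1,… shift by +5, +6, then the pattern repeats.
Reversing it on jtjsd: j−5=e, t−6=n, j−5=e, s−6=m, d−5=y.

enemy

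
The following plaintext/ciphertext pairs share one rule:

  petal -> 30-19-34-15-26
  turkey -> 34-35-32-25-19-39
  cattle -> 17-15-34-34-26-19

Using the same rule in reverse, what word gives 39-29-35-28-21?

p is letter #16 and maps to 30: an offset of 14. Letters become their 1-based position plus 14 (so a→15, b→16, …).
Undoing it on 39-29-35-28-21: 39→(39−14)÷1=25=y, 29→(29−14)÷1=15=o, 35→(35−14)÷1=21=u, 28→(28−14)÷1=14=n, 21→(21−14)÷1=7=g.

young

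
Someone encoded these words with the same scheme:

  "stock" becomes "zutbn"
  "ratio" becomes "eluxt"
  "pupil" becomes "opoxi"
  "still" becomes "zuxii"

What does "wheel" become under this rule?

fcrri

Treating letters as 0–25, the rule is x ↦ 21x + 11 (mod 26).
For wheel: w(22)→21·22+11≡5=f; h(7)→21·7+11≡2=c; e(4)→21·4+11≡17=r; e(4)→21·4+11≡17=r; l(11)→21·11+11≡8=i (all mod 26).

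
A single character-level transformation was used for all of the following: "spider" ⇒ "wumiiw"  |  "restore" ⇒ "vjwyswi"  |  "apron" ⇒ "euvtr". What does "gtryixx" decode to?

contest

Shifts by position in spider: pos 0: s→w (+4), pos 1: p→u (+5), pos 2: i→m (+4), pos 3: d→i (+5) — repeating every 2. It's a Vigenère-style cipher with numeric key [4,5]: position i shifts by key[i mod 2].
Reversing it on gtryixx: g−4=c, t−5=o, r−4=n, y−5=t, i−4=e, x−5=s, x−4=t.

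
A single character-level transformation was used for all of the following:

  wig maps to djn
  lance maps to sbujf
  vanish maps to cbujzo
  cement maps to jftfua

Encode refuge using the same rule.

yfmvnf

The shift depends on letter class: consonant w→d is +7, but vowel i→j is +1. The rule splits by letter class: vowels +1, consonants +7.
Applying it to refuge: r(cons)+7=y, e(vowel)+1=f, f(cons)+7=m, u(vowel)+1=v, g(cons)+7=n, e(vowel)+1=f.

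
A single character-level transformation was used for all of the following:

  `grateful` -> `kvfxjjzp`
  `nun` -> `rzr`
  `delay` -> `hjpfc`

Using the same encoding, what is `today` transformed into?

xthfc

The shift depends on letter class: consonant g→k is +4, but vowel a→f is +5. Two shifts are in play — +5 for a/e/i/o/u, +4 for every other letter.
On today: t(cons)+4=x, o(vowel)+5=t, d(cons)+4=h, a(vowel)+5=f, y(cons)+4=c.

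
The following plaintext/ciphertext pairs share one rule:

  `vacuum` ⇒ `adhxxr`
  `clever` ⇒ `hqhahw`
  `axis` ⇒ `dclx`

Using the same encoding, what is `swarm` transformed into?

The shift depends on letter class: consonant v→a is +5, but vowel a→d is +3. Two shifts are in play — +3 for a/e/i/o/u, +5 for every other letter.
On swarm: s(cons)+5=x, w(cons)+5=b, a(vowel)+3=d, r(cons)+5=w, m(cons)+5=r.

xbdwr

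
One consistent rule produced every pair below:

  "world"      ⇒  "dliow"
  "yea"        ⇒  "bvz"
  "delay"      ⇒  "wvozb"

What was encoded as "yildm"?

Each pair mirrors across the alphabet (w↔d, o↔l, r↔i): positions sum to 25. Letters are reflected about the middle of the alphabet (position → 25−position): Atbash.
Undoing it on yildm: y↔b, i↔r, l↔o, d↔w, m↔n.

brown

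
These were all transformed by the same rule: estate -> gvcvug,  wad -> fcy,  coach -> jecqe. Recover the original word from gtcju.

share

Two steps: reverse the string, then apply a Caesar shift of +2.
Reversing it on gtcju: shift back: g−2=e, t−2=r, c−2=a, j−2=h, u−2=s → erahs; then reverse → share.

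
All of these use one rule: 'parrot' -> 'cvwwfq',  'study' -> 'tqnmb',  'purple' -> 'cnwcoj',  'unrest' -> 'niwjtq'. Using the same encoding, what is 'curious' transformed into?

pnwxfnt

p(15)→c(2) and a(0)→v(21) fit y≡23x+21 (mod 26); the inverse of 23 mod 26 is 17. Treating letters as 0–25, the rule is x ↦ 23x + 21 (mod 26).
For curious: c(2)→23·2+21≡15=p; u(20)→23·20+21≡13=n; r(17)→23·17+21≡22=w; i(8)→23·8+21≡23=x; o(14)→23·14+21≡5=f; u(20)→23·20+21≡13=n; s(18)→23·18+21≡19=t (all mod 26).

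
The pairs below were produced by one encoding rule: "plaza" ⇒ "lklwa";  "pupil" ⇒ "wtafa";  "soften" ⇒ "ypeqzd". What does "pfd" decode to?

The output letters match the input read backwards, each shifted +11: plaza reversed is azalp. The word is reversed, then every letter is shifted forward by 11.
Reversing it on pfd: shift back: p−11=e, f−11=u, d−11=s → eus; then reverse → sue.

sue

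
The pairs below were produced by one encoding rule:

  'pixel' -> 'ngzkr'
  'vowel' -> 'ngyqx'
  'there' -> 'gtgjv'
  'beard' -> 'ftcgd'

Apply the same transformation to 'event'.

The output letters match the input read backwards, each shifted +2: pixel reversed is lexip. Two steps: reverse the string, then apply a Caesar shift of +2.
For event: reverse → tneve; then shift: t+2=v, n+2=p, e+2=g, v+2=x, e+2=g.

vpgxg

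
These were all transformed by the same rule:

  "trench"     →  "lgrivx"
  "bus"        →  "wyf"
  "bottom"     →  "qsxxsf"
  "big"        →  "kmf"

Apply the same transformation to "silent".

xripmw

The output letters match the input read backwards, each shifted +4: trench reversed is hcnert. Read the word backwards and shift each letter +4.
On silent: reverse → tnelis; then shift: t+4=x, n+4=r, e+4=i, l+4=p, i+4=m, s+4=w.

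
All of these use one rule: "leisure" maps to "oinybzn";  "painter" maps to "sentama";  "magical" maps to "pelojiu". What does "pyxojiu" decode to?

In leisure: l→o is +3, e→i is +4, i→n is +5, s→y is +6 — the shift increases by 1 each position. Letter i (0-indexed) is shifted by i+3, so successive shifts are 3, 4, 5, ….
Undoing it on pyxojiu: p−3=m, y−4=u, x−5=s, o−6=i, j−7=c, i−8=a, u−9=l.

musical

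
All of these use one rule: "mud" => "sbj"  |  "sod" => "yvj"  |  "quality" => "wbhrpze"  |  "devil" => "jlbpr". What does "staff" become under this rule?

Two shifts are in play — +7 for a/e/i/o/u, +6 for every other letter.
For staff: s(cons)+6=y, t(cons)+6=z, a(vowel)+7=h, f(cons)+6=l, f(cons)+6=l.

yzhll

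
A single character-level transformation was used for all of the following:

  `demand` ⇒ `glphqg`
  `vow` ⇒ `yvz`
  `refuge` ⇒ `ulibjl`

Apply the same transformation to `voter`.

yvwlu

Two shifts are in play — +7 for a/e/i/o/u, +3 for every other letter.
For voter: v(cons)+3=y, o(vowel)+7=v, t(cons)+3=w, e(vowel)+7=l, r(cons)+3=u.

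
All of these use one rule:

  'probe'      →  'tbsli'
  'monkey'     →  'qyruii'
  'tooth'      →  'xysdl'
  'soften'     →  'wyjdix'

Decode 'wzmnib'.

Shifts by position in probe: pos 0: p→t (+4), pos 1: r→b (+10), pos 2: o→s (+4), pos 3: b→l (+10) — repeating every 2. The shifts repeat in a cycle of length 2: positions 0,1,… shift by +4, +10, then the pattern repeats.
Undoing it on wzmnib: w−4=s, z−10=p, m−4=i, n−10=d, i−4=e, b−10=r.

spider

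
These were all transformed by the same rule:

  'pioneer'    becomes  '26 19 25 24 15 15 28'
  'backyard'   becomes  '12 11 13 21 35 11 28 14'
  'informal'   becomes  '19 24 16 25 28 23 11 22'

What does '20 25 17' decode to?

p is letter #16 and maps to 26: an offset of 10. The number is (letter's place in the alphabet, a=1) + 10.
Undoing it on 20 25 17: 20→(20−10)÷1=10=j, 25→(25−10)÷1=15=o, 17→(17−10)÷1=7=g.

jog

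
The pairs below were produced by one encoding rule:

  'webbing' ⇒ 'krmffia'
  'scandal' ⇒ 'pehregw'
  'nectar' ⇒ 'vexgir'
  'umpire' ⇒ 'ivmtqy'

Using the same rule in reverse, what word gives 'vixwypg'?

The output letters match the input read backwards, each shifted +4: webbing reversed is gnibbew. The word is reversed, then every letter is shifted forward by 4.
Reversing it on vixwypg: shift back: v−4=r, i−4=e, x−4=t, w−4=s, y−4=u, p−4=l, g−4=c → retsulc; then reverse → cluster.

cluster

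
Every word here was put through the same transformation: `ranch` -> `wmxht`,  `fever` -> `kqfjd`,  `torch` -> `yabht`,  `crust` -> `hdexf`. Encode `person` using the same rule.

uqbxax

Shifts by position in ranch: pos 0: r→w (+5), pos 1: a→m (+12), pos 2: n→x (+10), pos 3: c→h (+5), pos 4: h→t (+12) — repeating every 3. It's a Vigenère-style cipher with numeric key [5,12,10]: position i shifts by key[i mod 3].
On person: p+5=u, e+12=q, r+10=b, s+5=x, o+12=a, n+10=x.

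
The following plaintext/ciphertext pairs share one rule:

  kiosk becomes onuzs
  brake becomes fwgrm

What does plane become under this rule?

Letter i (0-indexed) is shifted by i+4, so successive shifts are 4, 5, 6, ….
Applying it to plane: p+4=t, l+5=q, a+6=g, n+7=u, e+8=m.

tqgum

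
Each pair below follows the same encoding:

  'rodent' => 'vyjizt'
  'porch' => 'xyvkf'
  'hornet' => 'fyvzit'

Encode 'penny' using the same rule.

xizzo

r(17)→v(21) and o(14)→y(24) fit y≡25x+12 (mod 26); the inverse of 25 mod 26 is 25. This is an affine cipher: with a=0,…,z=25, each position x becomes (25x+12) mod 26.
Applying it to penny: p(15)→25·15+12≡23=x; e(4)→25·4+12≡8=i; n(13)→25·13+12≡25=z; n(13)→25·13+12≡25=z; y(24)→25·24+12≡14=o (all mod 26).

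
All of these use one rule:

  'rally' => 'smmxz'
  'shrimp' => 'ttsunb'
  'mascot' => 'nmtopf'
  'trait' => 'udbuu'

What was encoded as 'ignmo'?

Shifts by position in rally: pos 0: r→s (+1), pos 1: a→m (+12), pos 2: l→m (+1), pos 3: l→x (+12) — repeating every 2. It's a Vigenère-style cipher with numeric key [1,12]: position i shifts by key[i mod 2].
Undoing it on ignmo: i−1=h, g−12=u, n−1=m, m−12=a, o−1=n.

human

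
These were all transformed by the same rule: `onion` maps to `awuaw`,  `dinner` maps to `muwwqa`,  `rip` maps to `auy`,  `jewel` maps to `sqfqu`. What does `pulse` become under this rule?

ygubq

Two shifts are in play — +12 for a/e/i/o/u, +9 for every other letter.
For pulse: p(cons)+9=y, u(vowel)+12=g, l(cons)+9=u, s(cons)+9=b, e(vowel)+12=q.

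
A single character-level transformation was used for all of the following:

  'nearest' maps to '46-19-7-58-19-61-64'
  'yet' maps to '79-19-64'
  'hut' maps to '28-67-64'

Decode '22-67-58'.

n(#14)→46 and e(#5)→19: differences scale by 3, so n = 3·pos + 4. The formula is n = 3×(alphabet index, a=1) + 4.
Undoing it on 22-67-58: 22→(22−4)÷3=6=f, 67→(67−4)÷3=21=u, 58→(58−4)÷3=18=r.

fur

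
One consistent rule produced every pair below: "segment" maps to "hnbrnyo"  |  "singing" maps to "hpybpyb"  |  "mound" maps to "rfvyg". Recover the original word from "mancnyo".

prevent

s(18)→h(7) and e(4)→n(13) fit y≡7x+11 (mod 26); the inverse of 7 mod 26 is 15. Treating letters as 0–25, the rule is x ↦ 7x + 11 (mod 26).
Undoing it on mancnyo: m(12)→15·(12−11)≡15=p; a(0)→15·(0−11)≡17=r; n(13)→15·(13−11)≡4=e; c(2)→15·(2−11)≡21=v; n(13)→15·(13−11)≡4=e; y(24)→15·(24−11)≡13=n; o(14)→15·(14−11)≡19=t (all mod 26).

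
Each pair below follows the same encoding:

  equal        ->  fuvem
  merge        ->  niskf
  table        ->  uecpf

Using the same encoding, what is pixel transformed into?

qmyim

The shifts repeat in a cycle of length 2: positions 0,1,… shift by +1, +4, then the pattern repeats.
For pixel: p+1=q, i+4=m, x+1=y, e+4=i, l+1=m.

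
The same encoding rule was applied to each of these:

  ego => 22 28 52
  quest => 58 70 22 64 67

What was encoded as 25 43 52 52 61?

floor

e(#5)→22 and g(#7)→28: differences scale by 3, so n = 3·pos + 7. The formula is n = 3×(alphabet index, a=1) + 7.
Reversing it on 25 43 52 52 61: 25→(25−7)÷3=6=f, 43→(43−7)÷3=12=l, 52→(52−7)÷3=15=o, 52→(52−7)÷3=15=o, 61→(61−7)÷3=18=r.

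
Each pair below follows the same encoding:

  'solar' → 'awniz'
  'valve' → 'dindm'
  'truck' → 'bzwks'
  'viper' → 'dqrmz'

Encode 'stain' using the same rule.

abcqv

Shifts by position in solar: pos 0: s→a (+8), pos 1: o→w (+8), pos 2: l→n (+2), pos 3: a→i (+8), pos 4: r→z (+8) — repeating every 3. It's a Vigenère-style cipher with numeric key [8,8,2]: position i shifts by key[i mod 3].
Applying it to stain: s+8=a, t+8=b, a+2=c, i+8=q, n+8=v.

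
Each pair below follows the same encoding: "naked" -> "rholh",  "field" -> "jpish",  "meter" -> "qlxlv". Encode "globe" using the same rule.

Shifts by position in naked: pos 0: n→r (+4), pos 1: a→h (+7), pos 2: k→o (+4), pos 3: e→l (+7) — repeating every 2. It's a Vigenère-style cipher with numeric key [4,7]: position i shifts by key[i mod 2].
Applying it to globe: g+4=k, l+7=s, o+4=s, b+7=i, e+4=i.

kssii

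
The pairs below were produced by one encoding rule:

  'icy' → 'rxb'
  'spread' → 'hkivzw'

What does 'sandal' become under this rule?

Letters are reflected about the middle of the alphabet (position → 25−position): Atbash.
Applying it to sandal: s↔h, a↔z, n↔m, d↔w, a↔z, l↔o.

hzmwzo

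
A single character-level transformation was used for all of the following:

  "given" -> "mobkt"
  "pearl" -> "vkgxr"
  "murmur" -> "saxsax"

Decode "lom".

Every letter moves 6 places later in the alphabet, wrapping around z→a.
Reversing it on lom: l−6=f, o−6=i, m−6=g.

fig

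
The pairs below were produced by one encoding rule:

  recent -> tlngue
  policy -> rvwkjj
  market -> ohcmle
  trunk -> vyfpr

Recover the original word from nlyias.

Shifts by position in recent: pos 0: r→t (+2), pos 1: e→l (+7), pos 2: c→n (+11), pos 3: e→g (+2), pos 4: n→u (+7), pos 5: t→e (+11) — repeating every 3. It's a Vigenère-style cipher with numeric key [2,7,11]: position i shifts by key[i mod 3].
Decoding nlyias: n−2=l, l−7=e, y−11=n, i−2=g, a−7=t, s−11=h.

length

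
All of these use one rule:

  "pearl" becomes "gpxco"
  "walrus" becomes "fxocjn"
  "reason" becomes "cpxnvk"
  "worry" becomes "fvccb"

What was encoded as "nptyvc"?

p(15)→g(6) and e(4)→p(15) fit y≡11x+23 (mod 26); the inverse of 11 mod 26 is 19. Treating letters as 0–25, the rule is x ↦ 11x + 23 (mod 26).
Reversing it on nptyvc: n(13)→19·(13−23)≡18=s; p(15)→19·(15−23)≡4=e; t(19)→19·(19−23)≡2=c; y(24)→19·(24−23)≡19=t; v(21)→19·(21−23)≡14=o; c(2)→19·(2−23)≡17=r (all mod 26).

sector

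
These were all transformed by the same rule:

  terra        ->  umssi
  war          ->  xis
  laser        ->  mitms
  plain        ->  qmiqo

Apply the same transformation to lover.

mwwms

The shift depends on letter class: consonant t→u is +1, but vowel e→m is +8. Two shifts are in play — +8 for a/e/i/o/u, +1 for every other letter.
For lover: l(cons)+1=m, o(vowel)+8=w, v(cons)+1=w, e(vowel)+8=m, r(cons)+1=s.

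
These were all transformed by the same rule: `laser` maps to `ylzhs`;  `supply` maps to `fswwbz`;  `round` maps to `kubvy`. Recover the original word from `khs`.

lad

The output letters match the input read backwards, each shifted +7: laser reversed is resal. The word is reversed, then every letter is shifted forward by 7.
Decoding khs: shift back: k−7=d, h−7=a, s−7=l → dal; then reverse → lad.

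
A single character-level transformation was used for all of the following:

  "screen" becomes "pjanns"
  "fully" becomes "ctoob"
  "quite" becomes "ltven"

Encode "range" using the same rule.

afsrn

s(18)→p(15) and c(2)→j(9) fit y≡15x+5 (mod 26); the inverse of 15 mod 26 is 7. Treating letters as 0–25, the rule is x ↦ 15x + 5 (mod 26).
Applying it to range: r(17)→15·17+5≡0=a; a(0)→15·0+5≡5=f; n(13)→15·13+5≡18=s; g(6)→15·6+5≡17=r; e(4)→15·4+5≡13=n (all mod 26).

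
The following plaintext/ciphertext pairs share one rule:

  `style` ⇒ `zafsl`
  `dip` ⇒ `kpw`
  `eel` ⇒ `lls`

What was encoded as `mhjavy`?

Compare letters: s→z is +7, t→a is +7, y→f is +7 — a constant shift. It's a constant shift of +7 (ROT7).
Undoing it on mhjavy: m−7=f, h−7=a, j−7=c, a−7=t, v−7=o, y−7=r.

factor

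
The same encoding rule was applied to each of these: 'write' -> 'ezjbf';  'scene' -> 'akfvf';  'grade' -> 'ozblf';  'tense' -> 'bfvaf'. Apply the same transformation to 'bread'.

Vowels shift forward by 1 and consonants shift forward by 8.
For bread: b(cons)+8=j, r(cons)+8=z, e(vowel)+1=f, a(vowel)+1=b, d(cons)+8=l.

jzfbl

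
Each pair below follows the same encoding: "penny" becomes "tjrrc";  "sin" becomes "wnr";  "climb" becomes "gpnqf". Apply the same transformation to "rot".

The shift depends on letter class: consonant p→t is +4, but vowel e→j is +5. Vowels shift forward by 5 and consonants shift forward by 4.
Applying it to rot: r(cons)+4=v, o(vowel)+5=t, t(cons)+4=x.

vtx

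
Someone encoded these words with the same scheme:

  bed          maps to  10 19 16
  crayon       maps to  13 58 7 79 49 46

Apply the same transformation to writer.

b(#2)→10 and e(#5)→19: differences scale by 3, so n = 3·pos + 4. With a=1..z=26, the number is 3·pos + 4.
For writer: w=23→73, r=18→58, i=9→31, t=20→64, e=5→19, r=18→58.

73 58 31 64 19 58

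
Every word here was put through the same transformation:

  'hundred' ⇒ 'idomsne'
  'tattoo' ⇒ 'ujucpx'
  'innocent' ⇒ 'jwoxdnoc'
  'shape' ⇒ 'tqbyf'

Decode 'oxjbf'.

noise

A repeating key of period 2 is used — shifts +1, +9 over and over.
Decoding oxjbf: o−1=n, x−9=o, j−1=i, b−9=s, f−1=e.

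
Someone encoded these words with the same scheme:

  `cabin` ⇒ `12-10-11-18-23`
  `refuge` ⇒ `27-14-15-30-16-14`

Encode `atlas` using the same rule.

10-29-21-10-28

The number is (letter's place in the alphabet, a=1) + 9.
On atlas: a=1→10, t=20→29, l=12→21, a=1→10, s=19→28.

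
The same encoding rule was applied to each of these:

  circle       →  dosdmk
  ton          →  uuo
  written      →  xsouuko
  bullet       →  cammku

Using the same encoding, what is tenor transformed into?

ukous

The shift depends on letter class: consonant c→d is +1, but vowel i→o is +6. Vowels shift forward by 6 and consonants shift forward by 1.
For tenor: t(cons)+1=u, e(vowel)+6=k, n(cons)+1=o, o(vowel)+6=u, r(cons)+1=s.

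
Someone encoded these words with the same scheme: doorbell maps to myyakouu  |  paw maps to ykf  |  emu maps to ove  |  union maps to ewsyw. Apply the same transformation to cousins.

The shift depends on letter class: consonant d→m is +9, but vowel o→y is +10. Two shifts are in play — +10 for a/e/i/o/u, +9 for every other letter.
For cousins: c(cons)+9=l, o(vowel)+10=y, u(vowel)+10=e, s(cons)+9=b, i(vowel)+10=s, n(cons)+9=w, s(cons)+9=b.

lyebswb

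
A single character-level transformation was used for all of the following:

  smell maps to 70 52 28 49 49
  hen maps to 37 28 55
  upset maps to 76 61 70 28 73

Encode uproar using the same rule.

s(#19)→70 and m(#13)→52: differences scale by 3, so n = 3·pos + 13. With a=1..z=26, the number is 3·pos + 13.
Applying it to uproar: u=21→76, p=16→61, r=18→67, o=15→58, a=1→16, r=18→67.

76 61 67 58 16 67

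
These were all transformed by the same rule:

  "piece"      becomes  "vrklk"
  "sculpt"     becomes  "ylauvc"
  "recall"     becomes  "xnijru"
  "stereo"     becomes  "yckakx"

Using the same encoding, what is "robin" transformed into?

The shifts repeat in a cycle of length 2: positions 0,1,… shift by +6, +9, then the pattern repeats.
On robin: r+6=x, o+9=x, b+6=h, i+9=r, n+6=t.

xxhrt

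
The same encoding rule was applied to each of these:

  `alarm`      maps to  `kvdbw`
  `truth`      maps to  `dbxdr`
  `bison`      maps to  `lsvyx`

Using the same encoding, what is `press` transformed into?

zbhcc

Shifts by position in alarm: pos 0: a→k (+10), pos 1: l→v (+10), pos 2: a→d (+3), pos 3: r→b (+10), pos 4: m→w (+10) — repeating every 3. The shifts repeat in a cycle of length 3: positions 0,1,… shift by +10, +10, +3, then the pattern repeats.
On press: p+10=z, r+10=b, e+3=h, s+10=c, s+10=c.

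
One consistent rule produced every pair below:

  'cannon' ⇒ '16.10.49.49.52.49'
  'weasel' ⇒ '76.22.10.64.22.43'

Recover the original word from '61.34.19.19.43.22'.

With a=1..z=26, the number is 3·pos + 7.
Decoding 61.34.19.19.43.22: 61→(61−7)÷3=18=r, 34→(34−7)÷3=9=i, 19→(19−7)÷3=4=d, 19→(19−7)÷3=4=d, 43→(43−7)÷3=12=l, 22→(22−7)÷3=5=e.

riddle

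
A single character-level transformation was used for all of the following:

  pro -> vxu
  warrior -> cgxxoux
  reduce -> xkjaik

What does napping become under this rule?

tgvvotm

Compare letters: p→v is +6, r→x is +6, o→u is +6 — a constant shift. This is a Caesar cipher with shift 6.
Applying it to napping: n+6=t, a+6=g, p+6=v, p+6=v, i+6=o, n+6=t, g+6=m.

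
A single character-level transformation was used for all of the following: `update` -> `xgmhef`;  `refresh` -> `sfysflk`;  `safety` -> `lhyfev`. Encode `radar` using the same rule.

shmhs

This is an affine cipher: with a=0,…,z=25, each position x becomes (19x+7) mod 26.
For radar: r(17)→19·17+7≡18=s; a(0)→19·0+7≡7=h; d(3)→19·3+7≡12=m; a(0)→19·0+7≡7=h; r(17)→19·17+7≡18=s (all mod 26).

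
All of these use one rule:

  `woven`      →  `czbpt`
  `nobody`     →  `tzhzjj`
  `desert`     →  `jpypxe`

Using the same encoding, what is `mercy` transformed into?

Shifts by position in woven: pos 0: w→c (+6), pos 1: o→z (+11), pos 2: v→b (+6), pos 3: e→p (+11) — repeating every 2. It's a Vigenère-style cipher with numeric key [6,11]: position i shifts by key[i mod 2].
Applying it to mercy: m+6=s, e+11=p, r+6=x, c+11=n, y+6=e.

spxne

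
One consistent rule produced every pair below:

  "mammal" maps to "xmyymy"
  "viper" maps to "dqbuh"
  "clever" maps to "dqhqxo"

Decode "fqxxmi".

The output letters match the input read backwards, each shifted +12: mammal reversed is lammam. Read the word backwards and shift each letter +12.
Undoing it on fqxxmi: shift back: f−12=t, q−12=e, x−12=l, x−12=l, m−12=a, i−12=w → tellaw; then reverse → wallet.

wallet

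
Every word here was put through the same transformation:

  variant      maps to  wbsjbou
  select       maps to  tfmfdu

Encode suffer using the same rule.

Compare letters: v→w is +1, a→b is +1, r→s is +1 — a constant shift. Each letter is shifted forward by 1 in the alphabet (a Caesar shift of +1).
For suffer: s+1=t, u+1=v, f+1=g, f+1=g, e+1=f, r+1=s.

tvggfs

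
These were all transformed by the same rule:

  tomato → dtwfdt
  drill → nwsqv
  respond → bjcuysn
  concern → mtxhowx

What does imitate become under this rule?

srsykyo

Shifts by position in tomato: pos 0: t→d (+10), pos 1: o→t (+5), pos 2: m→w (+10), pos 3: a→f (+5) — repeating every 2. A repeating key of period 2 is used — shifts +10, +5 over and over.
On imitate: i+10=s, m+5=r, i+10=s, t+5=y, a+10=k, t+5=y, e+10=o.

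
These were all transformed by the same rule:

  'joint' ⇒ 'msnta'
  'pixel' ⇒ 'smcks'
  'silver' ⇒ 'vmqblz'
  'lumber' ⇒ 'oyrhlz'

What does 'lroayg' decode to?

injury

Letter i (0-indexed) is shifted by i+3, so successive shifts are 3, 4, 5, ….
Undoing it on lroayg: l−3=i, r−4=n, o−5=j, a−6=u, y−7=r, g−8=y.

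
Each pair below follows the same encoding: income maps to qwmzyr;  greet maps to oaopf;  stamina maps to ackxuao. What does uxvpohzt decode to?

molecule

In income: i→q is +8, n→w is +9, c→m is +10, o→z is +11 — the shift increases by 1 each position. The shift increases by 1 at each position, starting from +8: 8, 9, 10, ….
Decoding uxvpohzt: u−8=m, x−9=o, v−10=l, p−11=e, o−12=c, h−13=u, z−14=l, t−15=e.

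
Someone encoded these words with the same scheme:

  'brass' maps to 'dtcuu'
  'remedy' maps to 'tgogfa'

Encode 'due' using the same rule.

Compare letters: b→d is +2, r→t is +2, a→c is +2 — a constant shift. This is a Caesar cipher with shift 2.
On due: d+2=f, u+2=w, e+2=g.

fwg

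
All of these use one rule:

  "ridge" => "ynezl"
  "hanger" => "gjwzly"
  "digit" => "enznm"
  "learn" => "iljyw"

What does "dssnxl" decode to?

r(17)→y(24) and i(8)→n(13) fit y≡7x+9 (mod 26); the inverse of 7 mod 26 is 15. This is an affine cipher: with a=0,…,z=25, each position x becomes (7x+9) mod 26.
Reversing it on dssnxl: d(3)→15·(3−9)≡14=o; s(18)→15·(18−9)≡5=f; s(18)→15·(18−9)≡5=f; n(13)→15·(13−9)≡8=i; x(23)→15·(23−9)≡2=c; l(11)→15·(11−9)≡4=e (all mod 26).

office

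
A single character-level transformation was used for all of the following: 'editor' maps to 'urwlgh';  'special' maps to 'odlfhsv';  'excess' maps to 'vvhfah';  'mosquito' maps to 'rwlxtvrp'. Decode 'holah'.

The output letters match the input read backwards, each shifted +3: editor reversed is rotide. Two steps: reverse the string, then apply a Caesar shift of +3.
Undoing it on holah: shift back: h−3=e, o−3=l, l−3=i, a−3=x, h−3=e → elixe; then reverse → exile.

exile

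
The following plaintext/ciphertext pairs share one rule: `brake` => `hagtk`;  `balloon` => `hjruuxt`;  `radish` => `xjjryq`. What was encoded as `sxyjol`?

Shifts by position in brake: pos 0: b→h (+6), pos 1: r→a (+9), pos 2: a→g (+6), pos 3: k→t (+9) — repeating every 2. A repeating key of period 2 is used — shifts +6, +9 over and over.
Decoding sxyjol: s−6=m, x−9=o, y−6=s, j−9=a, o−6=i, l−9=c.

mosaic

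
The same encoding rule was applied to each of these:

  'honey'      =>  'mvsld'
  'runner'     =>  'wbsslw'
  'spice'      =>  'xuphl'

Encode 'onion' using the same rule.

Two shifts are in play — +7 for a/e/i/o/u, +5 for every other letter.
On onion: o(vowel)+7=v, n(cons)+5=s, i(vowel)+7=p, o(vowel)+7=v, n(cons)+5=s.

vspvs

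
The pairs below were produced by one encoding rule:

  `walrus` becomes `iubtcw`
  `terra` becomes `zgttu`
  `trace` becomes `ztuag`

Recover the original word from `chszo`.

Each letter's alphabet position (a=0..z=25) is mapped through 3·x+20 mod 26 — an affine cipher.
Decoding chszo: c(2)→9·(2−20)≡20=u; h(7)→9·(7−20)≡13=n; s(18)→9·(18−20)≡8=i; z(25)→9·(25−20)≡19=t; o(14)→9·(14−20)≡24=y (all mod 26).

unity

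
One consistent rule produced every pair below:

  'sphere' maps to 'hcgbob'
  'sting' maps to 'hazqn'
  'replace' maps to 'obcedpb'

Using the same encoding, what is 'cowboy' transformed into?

s(18)→h(7) and p(15)→c(2) fit y≡19x+3 (mod 26); the inverse of 19 mod 26 is 11. This is an affine cipher: with a=0,…,z=25, each position x becomes (19x+3) mod 26.
For cowboy: c(2)→19·2+3≡15=p; o(14)→19·14+3≡9=j; w(22)→19·22+3≡5=f; b(1)→19·1+3≡22=w; o(14)→19·14+3≡9=j; y(24)→19·24+3≡17=r (all mod 26).

pjfwjr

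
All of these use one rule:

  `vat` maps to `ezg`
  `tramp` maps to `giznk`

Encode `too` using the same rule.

gll

Each pair mirrors across the alphabet (v↔e, a↔z, t↔g): positions sum to 25. This is the alphabet-reversal cipher (Atbash): a becomes z, b becomes y, etc.
For too: t↔g, o↔l, o↔l.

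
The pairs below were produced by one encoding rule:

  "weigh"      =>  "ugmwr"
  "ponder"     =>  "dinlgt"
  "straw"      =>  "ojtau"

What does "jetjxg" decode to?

turtle

w(22)→u(20) and e(4)→g(6) fit y≡21x+0 (mod 26); the inverse of 21 mod 26 is 5. Treating letters as 0–25, the rule is x ↦ 21x + 0 (mod 26).
Undoing it on jetjxg: j(9)→5·(9−0)≡19=t; e(4)→5·(4−0)≡20=u; t(19)→5·(19−0)≡17=r; j(9)→5·(9−0)≡19=t; x(23)→5·(23−0)≡11=l; g(6)→5·(6−0)≡4=e (all mod 26).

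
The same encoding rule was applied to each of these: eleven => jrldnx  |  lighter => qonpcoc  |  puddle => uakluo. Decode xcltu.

In eleven: e→j is +5, l→r is +6, e→l is +7, v→d is +8 — the shift increases by 1 each position. The shift increases by 1 at each position, starting from +5: 5, 6, 7, ….
Undoing it on xcltu: x−5=s, c−6=w, l−7=e, t−8=l, u−9=l.

swell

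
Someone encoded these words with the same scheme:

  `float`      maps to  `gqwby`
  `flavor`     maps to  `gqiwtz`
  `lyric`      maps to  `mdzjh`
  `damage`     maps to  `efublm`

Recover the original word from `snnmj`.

rifle

It's a Vigenère-style cipher with numeric key [1,5,8]: position i shifts by key[i mod 3].
Reversing it on snnmj: s−1=r, n−5=i, n−8=f, m−1=l, j−5=e.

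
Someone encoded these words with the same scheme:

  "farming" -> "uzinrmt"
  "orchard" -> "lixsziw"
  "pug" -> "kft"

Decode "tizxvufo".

Each pair mirrors across the alphabet (f↔u, a↔z, r↔i): positions sum to 25. This is the alphabet-reversal cipher (Atbash): a becomes z, b becomes y, etc.
Reversing it on tizxvufo: t↔g, i↔r, z↔a, x↔c, v↔e, u↔f, f↔u, o↔l.

graceful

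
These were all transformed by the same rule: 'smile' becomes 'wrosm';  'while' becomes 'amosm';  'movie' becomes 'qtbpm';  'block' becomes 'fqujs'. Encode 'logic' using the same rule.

ptmpk

The shift increases by 1 at each position, starting from +4: 4, 5, 6, ….
On logic: l+4=p, o+5=t, g+6=m, i+7=p, c+8=k.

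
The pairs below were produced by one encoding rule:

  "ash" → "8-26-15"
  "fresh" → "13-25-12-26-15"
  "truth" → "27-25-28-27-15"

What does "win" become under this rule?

30-16-21

a is letter #1 and maps to 8: an offset of 7. Letters become their 1-based position plus 7 (so a→8, b→9, …).
Applying it to win: w=23→30, i=9→16, n=14→21.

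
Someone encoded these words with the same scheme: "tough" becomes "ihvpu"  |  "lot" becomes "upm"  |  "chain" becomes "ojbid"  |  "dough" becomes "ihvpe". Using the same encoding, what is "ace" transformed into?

fdb

The output letters match the input read backwards, each shifted +1: tough reversed is hguot. Two steps: reverse the string, then apply a Caesar shift of +1.
For ace: reverse → eca; then shift: e+1=f, c+1=d, a+1=b.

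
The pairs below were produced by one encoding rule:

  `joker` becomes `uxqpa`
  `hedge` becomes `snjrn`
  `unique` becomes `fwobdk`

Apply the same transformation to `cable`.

njhwn

Shifts by position in joker: pos 0: j→u (+11), pos 1: o→x (+9), pos 2: k→q (+6), pos 3: e→p (+11), pos 4: r→a (+9) — repeating every 3. The shifts repeat in a cycle of length 3: positions 0,1,… shift by +11, +9, +6, then the pattern repeats.
For cable: c+11=n, a+9=j, b+6=h, l+11=w, e+9=n.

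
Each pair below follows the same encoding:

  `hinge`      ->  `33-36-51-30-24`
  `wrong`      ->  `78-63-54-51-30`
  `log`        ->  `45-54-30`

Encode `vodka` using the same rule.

75-54-21-42-12

h(#8)→33 and i(#9)→36: differences scale by 3, so n = 3·pos + 9. Each letter becomes 3×(its alphabet position, a=1..z=26) + 9.
Applying it to vodka: v=22→75, o=15→54, d=4→21, k=11→42, a=1→12.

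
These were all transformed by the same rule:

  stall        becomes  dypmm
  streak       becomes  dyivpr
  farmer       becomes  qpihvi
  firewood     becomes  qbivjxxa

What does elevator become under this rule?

vmvopyxi

s(18)→d(3) and t(19)→y(24) fit y≡21x+15 (mod 26); the inverse of 21 mod 26 is 5. This is an affine cipher: with a=0,…,z=25, each position x becomes (21x+15) mod 26.
On elevator: e(4)→21·4+15≡21=v; l(11)→21·11+15≡12=m; e(4)→21·4+15≡21=v; v(21)→21·21+15≡14=o; a(0)→21·0+15≡15=p; t(19)→21·19+15≡24=y; o(14)→21·14+15≡23=x; r(17)→21·17+15≡8=i (all mod 26).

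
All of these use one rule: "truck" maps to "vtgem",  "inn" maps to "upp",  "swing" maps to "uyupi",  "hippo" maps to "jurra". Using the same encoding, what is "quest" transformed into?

The shift depends on letter class: consonant t→v is +2, but vowel u→g is +12. Vowels shift forward by 12 and consonants shift forward by 2.
Applying it to quest: q(cons)+2=s, u(vowel)+12=g, e(vowel)+12=q, s(cons)+2=u, t(cons)+2=v.

sgquv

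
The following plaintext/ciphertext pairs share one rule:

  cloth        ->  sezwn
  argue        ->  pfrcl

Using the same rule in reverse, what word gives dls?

Read the word backwards and shift each letter +11.
Decoding dls: shift back: d−11=s, l−11=a, s−11=h → sah; then reverse → has.

has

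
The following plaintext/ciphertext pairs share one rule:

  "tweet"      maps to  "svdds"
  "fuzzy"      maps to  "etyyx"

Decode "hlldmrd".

Compare letters: t→s is +25, w→v is +25, e→d is +25 — a constant shift. Each letter is shifted forward by 25 in the alphabet (a Caesar shift of +25).
Reversing it on hlldmrd: h−25=i, l−25=m, l−25=m, d−25=e, m−25=n, r−25=s, d−25=e.

immense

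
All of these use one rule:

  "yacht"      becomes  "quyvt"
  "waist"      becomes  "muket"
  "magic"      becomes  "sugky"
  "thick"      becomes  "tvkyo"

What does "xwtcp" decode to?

This is an affine cipher: with a=0,…,z=25, each position x becomes (15x+20) mod 26.
Reversing it on xwtcp: x(23)→7·(23−20)≡21=v; w(22)→7·(22−20)≡14=o; t(19)→7·(19−20)≡19=t; c(2)→7·(2−20)≡4=e; p(15)→7·(15−20)≡17=r (all mod 26).

voter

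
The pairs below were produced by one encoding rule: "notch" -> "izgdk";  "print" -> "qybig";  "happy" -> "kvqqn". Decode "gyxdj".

truck

Treating letters as 0–25, the rule is x ↦ 17x + 21 (mod 26).
Decoding gyxdj: g(6)→23·(6−21)≡19=t; y(24)→23·(24−21)≡17=r; x(23)→23·(23−21)≡20=u; d(3)→23·(3−21)≡2=c; j(9)→23·(9−21)≡10=k (all mod 26).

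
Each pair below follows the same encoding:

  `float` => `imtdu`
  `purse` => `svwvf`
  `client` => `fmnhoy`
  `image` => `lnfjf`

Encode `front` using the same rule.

istqu

Shifts by position in float: pos 0: f→i (+3), pos 1: l→m (+1), pos 2: o→t (+5), pos 3: a→d (+3), pos 4: t→u (+1) — repeating every 3. It's a Vigenère-style cipher with numeric key [3,1,5]: position i shifts by key[i mod 3].
Applying it to front: f+3=i, r+1=s, o+5=t, n+3=q, t+1=u.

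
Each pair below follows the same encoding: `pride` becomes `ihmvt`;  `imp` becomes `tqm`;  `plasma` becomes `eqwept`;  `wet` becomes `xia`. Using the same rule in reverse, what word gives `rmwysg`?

cousin

Two steps: reverse the string, then apply a Caesar shift of +4.
Reversing it on rmwysg: shift back: r−4=n, m−4=i, w−4=s, y−4=u, s−4=o, g−4=c → nisuoc; then reverse → cousin.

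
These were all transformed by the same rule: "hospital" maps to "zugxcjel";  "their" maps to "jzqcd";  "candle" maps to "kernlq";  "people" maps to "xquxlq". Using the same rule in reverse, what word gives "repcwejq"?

navigate

h(7)→z(25) and o(14)→u(20) fit y≡3x+4 (mod 26); the inverse of 3 mod 26 is 9. Each letter's alphabet position (a=0..z=25) is mapped through 3·x+4 mod 26 — an affine cipher.
Undoing it on repcwejq: r(17)→9·(17−4)≡13=n; e(4)→9·(4−4)≡0=a; p(15)→9·(15−4)≡21=v; c(2)→9·(2−4)≡8=i; w(22)→9·(22−4)≡6=g; e(4)→9·(4−4)≡0=a; j(9)→9·(9−4)≡19=t; q(16)→9·(16−4)≡4=e (all mod 26).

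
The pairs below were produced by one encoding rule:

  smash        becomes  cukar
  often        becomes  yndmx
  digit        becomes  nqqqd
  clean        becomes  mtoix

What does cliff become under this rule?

mtsnp

A repeating key of period 2 is used — shifts +10, +8 over and over.
Applying it to cliff: c+10=m, l+8=t, i+10=s, f+8=n, f+10=p.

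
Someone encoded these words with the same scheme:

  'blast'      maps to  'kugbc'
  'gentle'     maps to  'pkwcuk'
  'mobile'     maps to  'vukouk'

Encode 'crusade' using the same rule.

laabgmk

The shift depends on letter class: consonant b→k is +9, but vowel a→g is +6. Vowels shift forward by 6 and consonants shift forward by 9.
For crusade: c(cons)+9=l, r(cons)+9=a, u(vowel)+6=a, s(cons)+9=b, a(vowel)+6=g, d(cons)+9=m, e(vowel)+6=k.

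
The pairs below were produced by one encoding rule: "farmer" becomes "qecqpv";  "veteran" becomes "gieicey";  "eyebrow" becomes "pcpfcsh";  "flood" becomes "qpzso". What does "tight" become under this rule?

emrle

Shifts by position in farmer: pos 0: f→q (+11), pos 1: a→e (+4), pos 2: r→c (+11), pos 3: m→q (+4) — repeating every 2. The shifts repeat in a cycle of length 2: positions 0,1,… shift by +11, +4, then the pattern repeats.
On tight: t+11=e, i+4=m, g+11=r, h+4=l, t+11=e.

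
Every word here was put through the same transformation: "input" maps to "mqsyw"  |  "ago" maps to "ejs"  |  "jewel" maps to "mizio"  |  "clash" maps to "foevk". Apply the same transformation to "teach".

The shift depends on letter class: consonant n→q is +3, but vowel i→m is +4. Two shifts are in play — +4 for a/e/i/o/u, +3 for every other letter.
On teach: t(cons)+3=w, e(vowel)+4=i, a(vowel)+4=e, c(cons)+3=f, h(cons)+3=k.

wiefk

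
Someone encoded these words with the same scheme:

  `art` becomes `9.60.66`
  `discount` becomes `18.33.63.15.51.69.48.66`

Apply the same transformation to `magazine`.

45.9.27.9.84.33.48.21

a(#1)→9 and r(#18)→60: differences scale by 3, so n = 3·pos + 6. Each letter becomes 3×(its alphabet position, a=1..z=26) + 6.
On magazine: m=13→45, a=1→9, g=7→27, a=1→9, z=26→84, i=9→33, n=14→48, e=5→21.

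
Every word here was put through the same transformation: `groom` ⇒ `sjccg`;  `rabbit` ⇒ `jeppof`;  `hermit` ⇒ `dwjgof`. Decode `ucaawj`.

soccer

Treating letters as 0–25, the rule is x ↦ 11x + 4 (mod 26).
Undoing it on ucaawj: u(20)→19·(20−4)≡18=s; c(2)→19·(2−4)≡14=o; a(0)→19·(0−4)≡2=c; a(0)→19·(0−4)≡2=c; w(22)→19·(22−4)≡4=e; j(9)→19·(9−4)≡17=r (all mod 26).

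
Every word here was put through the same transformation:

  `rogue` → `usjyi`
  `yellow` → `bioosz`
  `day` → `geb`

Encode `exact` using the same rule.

The shift depends on letter class: consonant r→u is +3, but vowel o→s is +4. The rule splits by letter class: vowels +4, consonants +3.
On exact: e(vowel)+4=i, x(cons)+3=a, a(vowel)+4=e, c(cons)+3=f, t(cons)+3=w.

iaefw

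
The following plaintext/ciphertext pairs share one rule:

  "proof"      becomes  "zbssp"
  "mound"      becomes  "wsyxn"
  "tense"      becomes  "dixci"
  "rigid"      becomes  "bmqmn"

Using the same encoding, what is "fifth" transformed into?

pmpdr

The shift depends on letter class: consonant p→z is +10, but vowel o→s is +4. Two shifts are in play — +4 for a/e/i/o/u, +10 for every other letter.
Applying it to fifth: f(cons)+10=p, i(vowel)+4=m, f(cons)+10=p, t(cons)+10=d, h(cons)+10=r.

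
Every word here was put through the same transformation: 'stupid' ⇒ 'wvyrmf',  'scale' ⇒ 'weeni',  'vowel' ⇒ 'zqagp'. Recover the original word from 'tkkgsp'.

pigeon

Shifts by position in stupid: pos 0: s→w (+4), pos 1: t→v (+2), pos 2: u→y (+4), pos 3: p→r (+2) — repeating every 2. The shifts repeat in a cycle of length 2: positions 0,1,… shift by +4, +2, then the pattern repeats.
Undoing it on tkkgsp: t−4=p, k−2=i, k−4=g, g−2=e, s−4=o, p−2=n.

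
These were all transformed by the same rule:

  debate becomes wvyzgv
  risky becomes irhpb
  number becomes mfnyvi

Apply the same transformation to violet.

Each pair mirrors across the alphabet (d↔w, e↔v, b↔y): positions sum to 25. This is the alphabet-reversal cipher (Atbash): a becomes z, b becomes y, etc.
For violet: v↔e, i↔r, o↔l, l↔o, e↔v, t↔g.

erlovg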